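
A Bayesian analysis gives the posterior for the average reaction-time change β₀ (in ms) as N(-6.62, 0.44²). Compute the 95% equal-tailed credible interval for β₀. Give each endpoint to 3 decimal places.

[-7.482, -5.758]

The posterior is symmetric, so the 95% equal-tailed interval is β₀ = -6.62 ± z·0.44 with z = 1.960.
Half-width: 1.960 × 0.44 = 0.862.
-6.62 − 0.862 = -7.482; -6.62 + 0.862 = -5.758.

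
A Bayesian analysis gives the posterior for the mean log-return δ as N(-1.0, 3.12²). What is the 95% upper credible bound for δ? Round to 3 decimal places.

4.132

Need U with P(δ ≤ U) = 0.95: U = -1.0 + z_{0.05}·3.12.
z = 1.645; U = -1.0 + 1.645 × 3.12 = 4.132.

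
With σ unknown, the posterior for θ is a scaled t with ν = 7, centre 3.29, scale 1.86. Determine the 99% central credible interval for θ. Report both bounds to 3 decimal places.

The t_7 distribution is symmetric; the 99% interval is 3.29 ± t·1.86 with t_{0.995,7} = 3.499.
Half-width: 3.499 × 1.86 = 6.509.
3.29 − 6.509 = -3.219; 3.29 + 6.509 = 9.799.

[-3.219, 9.799]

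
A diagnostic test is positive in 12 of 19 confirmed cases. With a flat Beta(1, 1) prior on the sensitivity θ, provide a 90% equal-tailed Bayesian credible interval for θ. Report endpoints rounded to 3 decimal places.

Posterior: Beta(1+12, 1+7) = Beta(13, 8).
Equal-tailed 90% interval: the 0.05 and 0.95 quantiles of Beta(13, 8).
Posterior mean ≈ 0.619, SD ≈ 0.104; a Normal approximation gives roughly [0.449, 0.789].
Exact: F⁻¹(0.05) = 0.442; F⁻¹(0.95) = 0.783.

[0.442, 0.783]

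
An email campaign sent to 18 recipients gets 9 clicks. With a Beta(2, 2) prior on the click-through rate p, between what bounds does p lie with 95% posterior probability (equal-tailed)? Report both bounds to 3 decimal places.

[0.298, 0.702]

Posterior: Beta(2+9, 2+9) = Beta(11, 11).
Equal-tailed 95% interval: the 0.025 and 0.975 quantiles of Beta(11, 11).
Posterior mean ≈ 0.500, SD ≈ 0.104; a Normal approximation gives roughly [0.296, 0.704].
Exact: F⁻¹(0.025) = 0.298; F⁻¹(0.975) = 0.702.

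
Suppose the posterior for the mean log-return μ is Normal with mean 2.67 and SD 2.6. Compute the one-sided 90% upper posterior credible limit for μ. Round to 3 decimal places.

Need U with P(μ ≤ U) = 0.90: U = 2.67 + z_{0.1}·2.6.
z = 1.282; U = 2.67 + 1.282 × 2.6 = 6.002.

6.002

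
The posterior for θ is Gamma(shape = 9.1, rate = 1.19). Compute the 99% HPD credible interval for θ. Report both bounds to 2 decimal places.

The posterior is unimodal and skewed, so the HPD interval has equal density at both endpoints and is the shortest 99% interval.
Solving f(2.32) = f(15.05) with F(15.05) − F(2.32) = 0.99 gives [2.32, 15.05].
For comparison, the equal-tailed interval is [2.68, 15.73]; the HPD is narrower and shifted toward the mode.

[2.32, 15.05]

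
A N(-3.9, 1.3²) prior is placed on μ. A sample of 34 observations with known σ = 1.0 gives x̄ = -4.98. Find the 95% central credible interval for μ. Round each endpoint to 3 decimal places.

[-5.295, -4.628]

Posterior precision = 1/1.3² + 34/1.0² = 0.5917 + 34.0000 = 34.5917, so posterior SD = 0.1700.
Posterior mean = (-3.9/1.3² + 34·-4.98/1.0²) / 34.5917 = -4.9615.
Interval: -4.9615 ± 1.960 × 0.1700 → [-5.295, -4.628].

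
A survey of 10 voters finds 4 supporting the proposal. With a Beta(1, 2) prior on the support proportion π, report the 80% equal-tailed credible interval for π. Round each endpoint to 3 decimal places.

[0.219, 0.559]

Posterior: Beta(1+4, 2+6) = Beta(5, 8).
Equal-tailed 80% interval: the 0.1 and 0.9 quantiles of Beta(5, 8).
Posterior mean ≈ 0.385, SD ≈ 0.130; a Normal approximation gives roughly [0.218, 0.551].
Exact: F⁻¹(0.1) = 0.219; F⁻¹(0.9) = 0.559.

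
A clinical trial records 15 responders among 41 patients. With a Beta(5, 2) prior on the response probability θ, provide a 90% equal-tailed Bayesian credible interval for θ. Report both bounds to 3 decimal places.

Posterior: Beta(5+15, 2+26) = Beta(20, 28).
Equal-tailed 90% interval: the 0.05 and 0.95 quantiles of Beta(20, 28).
Posterior mean ≈ 0.417, SD ≈ 0.070; a Normal approximation gives roughly [0.301, 0.533].
Exact: F⁻¹(0.05) = 0.303; F⁻¹(0.95) = 0.535.

[0.303, 0.535]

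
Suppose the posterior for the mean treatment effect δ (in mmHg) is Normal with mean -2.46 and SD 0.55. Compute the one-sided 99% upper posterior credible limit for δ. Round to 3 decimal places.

-1.181

Need U with P(δ ≤ U) = 0.99: U = -2.46 + z_{0.01}·0.55.
z = 2.326; U = -2.46 + 2.326 × 0.55 = -1.181.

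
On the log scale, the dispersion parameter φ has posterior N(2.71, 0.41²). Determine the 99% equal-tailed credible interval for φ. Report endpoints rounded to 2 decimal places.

[5.23, 43.21]

On the log scale the 99% interval is 2.71 ± 2.576 × 0.41 = [1.6539, 3.7661].
Exponentiate: [e^1.6539, e^3.7661] = [5.23, 43.21].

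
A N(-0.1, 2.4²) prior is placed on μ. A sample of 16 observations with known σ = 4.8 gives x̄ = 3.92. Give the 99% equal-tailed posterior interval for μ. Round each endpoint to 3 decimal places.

Posterior precision = 1/2.4² + 16/4.8² = 0.1736 + 0.6944 = 0.8681, so posterior SD = 1.0733.
Posterior mean = (-0.1/2.4² + 16·3.92/4.8²) / 0.8681 = 3.1160.
Interval: 3.1160 ± 2.576 × 1.0733 → [0.351, 5.881].

[0.351, 5.881]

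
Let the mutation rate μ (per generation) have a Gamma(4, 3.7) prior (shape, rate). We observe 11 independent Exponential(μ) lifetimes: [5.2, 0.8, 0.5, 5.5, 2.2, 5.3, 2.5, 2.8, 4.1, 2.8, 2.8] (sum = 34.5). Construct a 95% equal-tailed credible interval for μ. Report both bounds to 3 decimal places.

[0.220, 0.615]

Posterior: Gamma(4+11, 3.7+34.5) = Gamma(15, 38.2) (shape, rate).
Equal-tailed 95% interval: Gamma(15, 38.2) quantiles at 0.025 and 0.975.
Posterior mean ≈ 0.393, SD ≈ 0.101; a Normal approximation gives roughly [0.194, 0.591].
Exact: lower = 0.220; upper = 0.615.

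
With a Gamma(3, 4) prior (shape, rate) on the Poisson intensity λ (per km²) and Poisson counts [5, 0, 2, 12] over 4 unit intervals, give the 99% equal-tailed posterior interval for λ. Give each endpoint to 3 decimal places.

[1.474, 4.493]

Posterior: Gamma(3+19, 4+4) = Gamma(22, 8) (shape, rate).
Equal-tailed 99% interval: Gamma(22, 8) quantiles at 0.005 and 0.995.
Posterior mean ≈ 2.750, SD ≈ 0.586; a Normal approximation gives roughly [1.240, 4.260].
Exact: lower = 1.474; upper = 4.493.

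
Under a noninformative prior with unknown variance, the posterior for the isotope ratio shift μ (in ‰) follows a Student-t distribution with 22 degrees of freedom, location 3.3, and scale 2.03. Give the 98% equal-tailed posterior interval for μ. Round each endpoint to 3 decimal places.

The t_22 distribution is symmetric; the 98% interval is 3.3 ± t·2.03 with t_{0.99,22} = 2.508.
Half-width: 2.508 × 2.03 = 5.092.
3.3 − 5.092 = -1.792; 3.3 + 5.092 = 8.392.

[-1.792, 8.392]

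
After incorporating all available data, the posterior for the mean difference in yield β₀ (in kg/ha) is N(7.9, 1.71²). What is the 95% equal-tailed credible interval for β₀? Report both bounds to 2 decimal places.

[4.55, 11.25]

The posterior is symmetric, so the 95% equal-tailed interval is β₀ = 7.9 ± z·1.71 with z = 1.960.
Half-width: 1.960 × 1.71 = 3.35.
7.9 − 3.35 = 4.55; 7.9 + 3.35 = 11.25.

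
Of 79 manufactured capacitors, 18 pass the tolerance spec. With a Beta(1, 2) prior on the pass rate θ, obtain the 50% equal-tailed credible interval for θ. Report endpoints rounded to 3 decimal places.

[0.199, 0.262]

Posterior: Beta(1+18, 2+61) = Beta(19, 63).
Equal-tailed 50% interval: the 0.25 and 0.75 quantiles of Beta(19, 63).
Posterior mean ≈ 0.232, SD ≈ 0.046; a Normal approximation gives roughly [0.200, 0.263].
Exact: F⁻¹(0.25) = 0.199; F⁻¹(0.75) = 0.262.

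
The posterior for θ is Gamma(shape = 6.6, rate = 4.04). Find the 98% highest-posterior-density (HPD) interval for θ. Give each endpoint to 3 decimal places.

[0.420, 3.262]

The posterior is unimodal and skewed, so the HPD interval has equal density at both endpoints and is the shortest 98% interval.
Solving f(0.420) = f(3.262) with F(3.262) − F(0.420) = 0.98 gives [0.420, 3.262].
For comparison, the equal-tailed interval is [0.522, 3.463]; the HPD is narrower and shifted toward the mode.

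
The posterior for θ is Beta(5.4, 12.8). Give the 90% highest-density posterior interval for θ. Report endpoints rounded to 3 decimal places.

The posterior is unimodal and skewed, so the HPD interval has equal density at both endpoints and is the shortest 90% interval.
Solving f(0.125) = f(0.463) with F(0.463) − F(0.125) = 0.90 gives [0.125, 0.463].
For comparison, the equal-tailed interval is [0.139, 0.481]; the HPD is narrower and shifted toward the mode.

[0.125, 0.463]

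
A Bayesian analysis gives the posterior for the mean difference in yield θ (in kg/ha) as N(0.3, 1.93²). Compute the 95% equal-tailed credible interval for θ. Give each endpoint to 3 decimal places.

The posterior is symmetric, so the 95% equal-tailed interval is θ = 0.3 ± z·1.93 with z = 1.960.
Half-width: 1.960 × 1.93 = 3.783.
0.3 − 3.783 = -3.483; 0.3 + 3.783 = 4.083.

[-3.483, 4.083]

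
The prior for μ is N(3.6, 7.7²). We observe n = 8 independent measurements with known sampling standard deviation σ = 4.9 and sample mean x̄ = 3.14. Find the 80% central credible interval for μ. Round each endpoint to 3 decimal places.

Posterior precision = 1/7.7² + 8/4.9² = 0.0169 + 0.3332 = 0.3501, so posterior SD = 1.6902.
Posterior mean = (3.6/7.7² + 8·3.14/4.9²) / 0.3501 = 3.1622.
Interval: 3.1622 ± 1.282 × 1.6902 → [0.996, 5.328].

[0.996, 5.328]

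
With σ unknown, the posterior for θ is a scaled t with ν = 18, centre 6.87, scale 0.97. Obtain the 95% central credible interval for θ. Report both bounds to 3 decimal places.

The t_18 distribution is symmetric; the 95% interval is 6.87 ± t·0.97 with t_{0.975,18} = 2.101.
Half-width: 2.101 × 0.97 = 2.038.
6.87 − 2.038 = 4.832; 6.87 + 2.038 = 8.908.

[4.832, 8.908]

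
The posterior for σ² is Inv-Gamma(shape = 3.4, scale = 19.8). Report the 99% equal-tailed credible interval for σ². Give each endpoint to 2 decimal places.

Inverse-Gamma(3.4, 19.8) quantiles: F⁻¹(0.005) and F⁻¹(0.995).
Equivalently, 1/σ² ~ Gamma(3.4, rate = 19.8); invert its 0.995 and 0.005 quantiles.
Posterior mean ≈ 8.25, SD ≈ 6.97; a Normal approximation gives roughly [-9.71, 26.21].
Exact: lower = 1.99; upper = 42.90.

[1.99, 42.90]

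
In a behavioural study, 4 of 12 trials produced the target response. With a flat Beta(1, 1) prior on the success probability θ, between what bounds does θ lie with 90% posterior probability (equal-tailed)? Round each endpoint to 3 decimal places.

Posterior: Beta(1+4, 1+8) = Beta(5, 9).
Equal-tailed 90% interval: the 0.05 and 0.95 quantiles of Beta(5, 9).
Posterior mean ≈ 0.357, SD ≈ 0.124; a Normal approximation gives roughly [0.154, 0.561].
Exact: F⁻¹(0.05) = 0.166; F⁻¹(0.95) = 0.573.

[0.166, 0.573]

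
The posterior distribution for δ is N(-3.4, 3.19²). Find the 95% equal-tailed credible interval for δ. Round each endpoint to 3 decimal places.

[-9.652, 2.852]

The posterior is symmetric, so the 95% equal-tailed interval is δ = -3.4 ± z·3.19 with z = 1.960.
Half-width: 1.960 × 3.19 = 6.252.
-3.4 − 6.252 = -9.652; -3.4 + 6.252 = 2.852.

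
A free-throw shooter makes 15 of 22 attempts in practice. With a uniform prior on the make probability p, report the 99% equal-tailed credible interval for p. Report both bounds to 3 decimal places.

Posterior: Beta(1+15, 1+7) = Beta(16, 8).
Equal-tailed 99% interval: the 0.005 and 0.995 quantiles of Beta(16, 8).
Posterior mean ≈ 0.667, SD ≈ 0.094; a Normal approximation gives roughly [0.424, 0.910].
Exact: F⁻¹(0.005) = 0.408; F⁻¹(0.995) = 0.875.

[0.408, 0.875]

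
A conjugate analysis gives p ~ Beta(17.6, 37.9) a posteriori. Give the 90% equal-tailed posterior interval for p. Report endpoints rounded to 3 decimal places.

Posterior: Beta(17.6, 37.9).
Equal-tailed 90% interval: the 0.05 and 0.95 quantiles of Beta(17.6, 37.9).
Posterior mean ≈ 0.317, SD ≈ 0.062; a Normal approximation gives roughly [0.215, 0.419].
Exact: F⁻¹(0.05) = 0.219; F⁻¹(0.95) = 0.423.

[0.219, 0.423]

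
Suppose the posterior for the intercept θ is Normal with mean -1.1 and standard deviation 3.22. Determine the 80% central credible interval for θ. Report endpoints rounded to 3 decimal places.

The posterior is symmetric, so the 80% equal-tailed interval is θ = -1.1 ± z·3.22 with z = 1.282.
Half-width: 1.282 × 3.22 = 4.127.
-1.1 − 4.127 = -5.227; -1.1 + 4.127 = 3.027.

[-5.227, 3.027]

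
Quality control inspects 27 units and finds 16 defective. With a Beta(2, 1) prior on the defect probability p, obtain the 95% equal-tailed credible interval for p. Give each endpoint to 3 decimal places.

[0.423, 0.765]

Posterior: Beta(2+16, 1+11) = Beta(18, 12).
Equal-tailed 95% interval: the 0.025 and 0.975 quantiles of Beta(18, 12).
Posterior mean ≈ 0.600, SD ≈ 0.088; a Normal approximation gives roughly [0.428, 0.772].
Exact: F⁻¹(0.025) = 0.423; F⁻¹(0.975) = 0.765.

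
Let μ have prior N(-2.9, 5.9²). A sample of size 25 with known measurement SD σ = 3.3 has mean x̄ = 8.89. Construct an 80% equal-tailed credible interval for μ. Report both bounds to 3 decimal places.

[7.904, 9.585]

Posterior precision = 1/5.9² + 25/3.3² = 0.0287 + 2.2957 = 2.3244, so posterior SD = 0.6559.
Posterior mean = (-2.9/5.9² + 25·8.89/3.3²) / 2.3244 = 8.7443.
Interval: 8.7443 ± 1.282 × 0.6559 → [7.904, 9.585].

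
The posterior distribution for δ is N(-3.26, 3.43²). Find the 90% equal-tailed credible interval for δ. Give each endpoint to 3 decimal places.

[-8.902, 2.382]

The posterior is symmetric, so the 90% equal-tailed interval is δ = -3.26 ± z·3.43 with z = 1.645.
Half-width: 1.645 × 3.43 = 5.642.
-3.26 − 5.642 = -8.902; -3.26 + 5.642 = 2.382.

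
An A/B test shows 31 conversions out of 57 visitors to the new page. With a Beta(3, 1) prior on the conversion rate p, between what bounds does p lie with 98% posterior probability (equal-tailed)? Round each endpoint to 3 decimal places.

Posterior: Beta(3+31, 1+26) = Beta(34, 27).
Equal-tailed 98% interval: the 0.01 and 0.99 quantiles of Beta(34, 27).
Posterior mean ≈ 0.557, SD ≈ 0.063; a Normal approximation gives roughly [0.411, 0.704].
Exact: F⁻¹(0.01) = 0.409; F⁻¹(0.99) = 0.700.

[0.409, 0.700]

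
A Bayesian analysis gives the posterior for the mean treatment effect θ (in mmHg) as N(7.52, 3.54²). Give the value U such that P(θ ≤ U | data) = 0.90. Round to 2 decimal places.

Need U with P(θ ≤ U) = 0.90: U = 7.52 + z_{0.1}·3.54.
z = 1.282; U = 7.52 + 1.282 × 3.54 = 12.06.

12.06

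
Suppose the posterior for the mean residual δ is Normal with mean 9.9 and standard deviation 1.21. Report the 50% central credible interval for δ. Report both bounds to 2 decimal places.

[9.08, 10.72]

The posterior is symmetric, so the 50% equal-tailed interval is δ = 9.9 ± z·1.21 with z = 0.674.
Half-width: 0.674 × 1.21 = 0.82.
9.9 − 0.82 = 9.08; 9.9 + 0.82 = 10.72.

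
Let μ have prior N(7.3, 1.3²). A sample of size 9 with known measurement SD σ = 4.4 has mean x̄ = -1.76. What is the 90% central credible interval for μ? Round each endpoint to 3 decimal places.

Posterior precision = 1/1.3² + 9/4.4² = 0.5917 + 0.4649 = 1.0566, so posterior SD = 0.9729.
Posterior mean = (7.3/1.3² + 9·-1.76/4.4²) / 1.0566 = 3.3138.
Interval: 3.3138 ± 1.645 × 0.9729 → [1.714, 4.914].

[1.714, 4.914]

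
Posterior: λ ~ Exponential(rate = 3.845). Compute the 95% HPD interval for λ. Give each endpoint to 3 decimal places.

[0.000, 0.779]

The exponential density is strictly decreasing on [0, ∞), so the HPD interval is anchored at 0: [0, q] with P(λ ≤ q) = 0.95.
q = −ln(1 − 0.95) / 3.845 = 2.9957 / 3.845 = 0.779.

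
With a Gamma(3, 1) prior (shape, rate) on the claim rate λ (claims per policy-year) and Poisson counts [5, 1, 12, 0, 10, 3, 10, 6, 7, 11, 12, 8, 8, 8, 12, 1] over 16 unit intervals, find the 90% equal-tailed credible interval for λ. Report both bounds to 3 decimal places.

Posterior: Gamma(3+114, 1+16) = Gamma(117, 17) (shape, rate).
Equal-tailed 90% interval: Gamma(117, 17) quantiles at 0.05 and 0.95.
Posterior mean ≈ 6.882, SD ≈ 0.636; a Normal approximation gives roughly [5.836, 7.929].
Exact: lower = 5.870; upper = 7.961.

[5.870, 7.961]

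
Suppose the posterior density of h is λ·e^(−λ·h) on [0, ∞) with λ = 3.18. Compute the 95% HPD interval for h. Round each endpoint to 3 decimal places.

[0.000, 0.942]

The exponential density is strictly decreasing on [0, ∞), so the HPD interval is anchored at 0: [0, q] with P(h ≤ q) = 0.95.
q = −ln(1 − 0.95) / 3.18 = 2.9957 / 3.18 = 0.942.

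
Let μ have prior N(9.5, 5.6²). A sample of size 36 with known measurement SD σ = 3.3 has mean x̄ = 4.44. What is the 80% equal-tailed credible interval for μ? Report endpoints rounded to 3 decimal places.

[3.787, 5.190]

Posterior precision = 1/5.6² + 36/3.3² = 0.0319 + 3.3058 = 3.3377, so posterior SD = 0.5474.
Posterior mean = (9.5/5.6² + 36·4.44/3.3²) / 3.3377 = 4.4883.
Interval: 4.4883 ± 1.282 × 0.5474 → [3.787, 5.190].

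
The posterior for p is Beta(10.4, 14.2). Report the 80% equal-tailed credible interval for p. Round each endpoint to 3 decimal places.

Posterior: Beta(10.4, 14.2).
Equal-tailed 80% interval: the 0.1 and 0.9 quantiles of Beta(10.4, 14.2).
Posterior mean ≈ 0.423, SD ≈ 0.098; a Normal approximation gives roughly [0.298, 0.548].
Exact: F⁻¹(0.1) = 0.297; F⁻¹(0.9) = 0.551.

[0.297, 0.551]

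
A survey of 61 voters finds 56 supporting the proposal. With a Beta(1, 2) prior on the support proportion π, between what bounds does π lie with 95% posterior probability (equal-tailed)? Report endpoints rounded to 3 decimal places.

[0.804, 0.954]

Posterior: Beta(1+56, 2+5) = Beta(57, 7).
Equal-tailed 95% interval: the 0.025 and 0.975 quantiles of Beta(57, 7).
Posterior mean ≈ 0.891, SD ≈ 0.039; a Normal approximation gives roughly [0.815, 0.966].
Exact: F⁻¹(0.025) = 0.804; F⁻¹(0.975) = 0.954.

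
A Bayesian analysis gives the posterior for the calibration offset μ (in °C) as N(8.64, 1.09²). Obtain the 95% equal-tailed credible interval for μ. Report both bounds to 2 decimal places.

The posterior is symmetric, so the 95% equal-tailed interval is μ = 8.64 ± z·1.09 with z = 1.960.
Half-width: 1.960 × 1.09 = 2.14.
8.64 − 2.14 = 6.50; 8.64 + 2.14 = 10.78.

[6.50, 10.78]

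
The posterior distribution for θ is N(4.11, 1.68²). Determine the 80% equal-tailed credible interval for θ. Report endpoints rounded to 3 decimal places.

The posterior is symmetric, so the 80% equal-tailed interval is θ = 4.11 ± z·1.68 with z = 1.282.
Half-width: 1.282 × 1.68 = 2.153.
4.11 − 2.153 = 1.957; 4.11 + 2.153 = 6.263.

[1.957, 6.263]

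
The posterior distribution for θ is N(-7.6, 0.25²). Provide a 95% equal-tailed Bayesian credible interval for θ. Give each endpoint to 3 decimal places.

[-8.090, -7.110]

The posterior is symmetric, so the 95% equal-tailed interval is θ = -7.6 ± z·0.25 with z = 1.960.
Half-width: 1.960 × 0.25 = 0.490.
-7.6 − 0.490 = -8.090; -7.6 + 0.490 = -7.110.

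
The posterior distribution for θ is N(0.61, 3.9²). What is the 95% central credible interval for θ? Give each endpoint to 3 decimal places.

[-7.034, 8.254]

The posterior is symmetric, so the 95% equal-tailed interval is θ = 0.61 ± z·3.9 with z = 1.960.
Half-width: 1.960 × 3.9 = 7.644.
0.61 − 7.644 = -7.034; 0.61 + 7.644 = 8.254.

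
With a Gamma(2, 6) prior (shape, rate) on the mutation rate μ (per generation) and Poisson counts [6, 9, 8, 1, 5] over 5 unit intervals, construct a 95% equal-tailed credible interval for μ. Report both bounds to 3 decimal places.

[1.915, 3.893]

Posterior: Gamma(2+29, 6+5) = Gamma(31, 11) (shape, rate).
Equal-tailed 95% interval: Gamma(31, 11) quantiles at 0.025 and 0.975.
Posterior mean ≈ 2.818, SD ≈ 0.506; a Normal approximation gives roughly [1.826, 3.810].
Exact: lower = 1.915; upper = 3.893.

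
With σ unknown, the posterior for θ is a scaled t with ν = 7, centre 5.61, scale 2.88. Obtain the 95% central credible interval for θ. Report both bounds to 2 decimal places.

The t_7 distribution is symmetric; the 95% interval is 5.61 ± t·2.88 with t_{0.975,7} = 2.365.
Half-width: 2.365 × 2.88 = 6.81.
5.61 − 6.81 = -1.20; 5.61 + 6.81 = 12.42.

[-1.20, 12.42]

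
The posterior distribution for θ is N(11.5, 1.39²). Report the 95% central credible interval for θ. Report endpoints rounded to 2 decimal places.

The posterior is symmetric, so the 95% equal-tailed interval is θ = 11.5 ± z·1.39 with z = 1.960.
Half-width: 1.960 × 1.39 = 2.72.
11.5 − 2.72 = 8.78; 11.5 + 2.72 = 14.22.

[8.78, 14.22]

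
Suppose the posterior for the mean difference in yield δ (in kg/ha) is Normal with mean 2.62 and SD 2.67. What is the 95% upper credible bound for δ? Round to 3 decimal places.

Need U with P(δ ≤ U) = 0.95: U = 2.62 + z_{0.05}·2.67.
z = 1.645; U = 2.62 + 1.645 × 2.67 = 7.012.

7.012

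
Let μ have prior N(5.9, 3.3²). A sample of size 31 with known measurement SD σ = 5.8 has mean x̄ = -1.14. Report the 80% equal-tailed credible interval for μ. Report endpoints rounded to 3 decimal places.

Posterior precision = 1/3.3² + 31/5.8² = 0.0918 + 0.9215 = 1.0133, so posterior SD = 0.9934.
Posterior mean = (5.9/3.3² + 31·-1.14/5.8²) / 1.0133 = -0.5021.
Interval: -0.5021 ± 1.282 × 0.9934 → [-1.775, 0.771].

[-1.775, 0.771]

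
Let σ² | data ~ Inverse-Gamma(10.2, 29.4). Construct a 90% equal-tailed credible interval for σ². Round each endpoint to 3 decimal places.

Inverse-Gamma(10.2, 29.4) quantiles: F⁻¹(0.05) and F⁻¹(0.95).
Equivalently, 1/σ² ~ Gamma(10.2, rate = 29.4); invert its 0.95 and 0.05 quantiles.
Posterior mean ≈ 3.196, SD ≈ 1.116; a Normal approximation gives roughly [1.360, 5.031].
Exact: lower = 1.842; upper = 5.275.

[1.842, 5.275]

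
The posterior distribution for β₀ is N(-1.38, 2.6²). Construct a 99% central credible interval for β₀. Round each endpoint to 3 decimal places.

The posterior is symmetric, so the 99% equal-tailed interval is β₀ = -1.38 ± z·2.6 with z = 2.576.
Half-width: 2.576 × 2.6 = 6.697.
-1.38 − 6.697 = -8.077; -1.38 + 6.697 = 5.317.

[-8.077, 5.317]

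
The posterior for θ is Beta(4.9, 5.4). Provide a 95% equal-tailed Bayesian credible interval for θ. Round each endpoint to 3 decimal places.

[0.196, 0.764]

Posterior: Beta(4.9, 5.4).
Equal-tailed 95% interval: the 0.025 and 0.975 quantiles of Beta(4.9, 5.4).
Posterior mean ≈ 0.476, SD ≈ 0.149; a Normal approximation gives roughly [0.185, 0.767].
Exact: F⁻¹(0.025) = 0.196; F⁻¹(0.975) = 0.764.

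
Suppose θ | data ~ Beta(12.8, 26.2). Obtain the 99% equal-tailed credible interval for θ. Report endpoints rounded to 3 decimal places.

Posterior: Beta(12.8, 26.2).
Equal-tailed 99% interval: the 0.005 and 0.995 quantiles of Beta(12.8, 26.2).
Posterior mean ≈ 0.328, SD ≈ 0.074; a Normal approximation gives roughly [0.137, 0.519].
Exact: F⁻¹(0.005) = 0.158; F⁻¹(0.995) = 0.531.

[0.158, 0.531]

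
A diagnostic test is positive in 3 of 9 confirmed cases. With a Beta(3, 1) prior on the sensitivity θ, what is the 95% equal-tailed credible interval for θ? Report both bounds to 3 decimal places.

[0.211, 0.723]

Posterior: Beta(3+3, 1+6) = Beta(6, 7).
Equal-tailed 95% interval: the 0.025 and 0.975 quantiles of Beta(6, 7).
Posterior mean ≈ 0.462, SD ≈ 0.133; a Normal approximation gives roughly [0.200, 0.723].
Exact: F⁻¹(0.025) = 0.211; F⁻¹(0.975) = 0.723.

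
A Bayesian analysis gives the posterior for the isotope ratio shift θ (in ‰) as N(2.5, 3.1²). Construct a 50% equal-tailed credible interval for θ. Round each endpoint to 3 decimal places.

The posterior is symmetric, so the 50% equal-tailed interval is θ = 2.5 ± z·3.1 with z = 0.674.
Half-width: 0.674 × 3.1 = 2.091.
2.5 − 2.091 = 0.409; 2.5 + 2.091 = 4.591.

[0.409, 4.591]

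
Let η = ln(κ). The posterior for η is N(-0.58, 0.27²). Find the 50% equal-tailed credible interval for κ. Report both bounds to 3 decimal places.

[0.467, 0.672]

On the log scale the 50% interval is -0.58 ± 0.674 × 0.27 = [-0.7621, -0.3979].
Exponentiate: [e^-0.7621, e^-0.3979] = [0.467, 0.672].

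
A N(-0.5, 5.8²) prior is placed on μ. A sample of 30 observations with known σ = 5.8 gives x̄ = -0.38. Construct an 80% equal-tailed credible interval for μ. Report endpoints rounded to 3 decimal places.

Posterior precision = 1/5.8² + 30/5.8² = 0.0297 + 0.8918 = 0.9215, so posterior SD = 1.0417.
Posterior mean = (-0.5/5.8² + 30·-0.38/5.8²) / 0.9215 = -0.3839.
Interval: -0.3839 ± 1.282 × 1.0417 → [-1.719, 0.951].

[-1.719, 0.951]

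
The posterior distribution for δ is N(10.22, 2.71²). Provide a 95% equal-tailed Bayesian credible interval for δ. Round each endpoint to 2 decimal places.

[4.91, 15.53]

The posterior is symmetric, so the 95% equal-tailed interval is δ = 10.22 ± z·2.71 with z = 1.960.
Half-width: 1.960 × 2.71 = 5.31.
10.22 − 5.31 = 4.91; 10.22 + 5.31 = 15.53.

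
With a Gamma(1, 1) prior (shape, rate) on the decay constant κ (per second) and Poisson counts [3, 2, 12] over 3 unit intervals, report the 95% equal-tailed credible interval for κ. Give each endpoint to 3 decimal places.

Posterior: Gamma(1+17, 1+3) = Gamma(18, 4) (shape, rate).
Equal-tailed 95% interval: Gamma(18, 4) quantiles at 0.025 and 0.975.
Posterior mean ≈ 4.500, SD ≈ 1.061; a Normal approximation gives roughly [2.421, 6.579].
Exact: lower = 2.667; upper = 6.805.

[2.667, 6.805]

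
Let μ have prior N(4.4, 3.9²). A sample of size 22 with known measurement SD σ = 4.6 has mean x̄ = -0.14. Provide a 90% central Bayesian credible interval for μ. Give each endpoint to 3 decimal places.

Posterior precision = 1/3.9² + 22/4.6² = 0.0657 + 1.0397 = 1.1054, so posterior SD = 0.9511.
Posterior mean = (4.4/3.9² + 22·-0.14/4.6²) / 1.1054 = 0.1300.
Interval: 0.1300 ± 1.645 × 0.9511 → [-1.434, 1.694].

[-1.434, 1.694]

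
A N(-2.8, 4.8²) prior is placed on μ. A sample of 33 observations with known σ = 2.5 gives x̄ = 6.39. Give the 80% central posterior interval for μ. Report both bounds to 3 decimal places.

[5.760, 6.871]

Posterior precision = 1/4.8² + 33/2.5² = 0.0434 + 5.2800 = 5.3234, so posterior SD = 0.4334.
Posterior mean = (-2.8/4.8² + 33·6.39/2.5²) / 5.3234 = 6.3151.
Interval: 6.3151 ± 1.282 × 0.4334 → [5.760, 6.871].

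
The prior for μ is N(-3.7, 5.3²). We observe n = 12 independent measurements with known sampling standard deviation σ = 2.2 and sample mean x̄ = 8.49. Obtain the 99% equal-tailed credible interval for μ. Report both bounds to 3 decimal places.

Posterior precision = 1/5.3² + 12/2.2² = 0.0356 + 2.4793 = 2.5149, so posterior SD = 0.6306.
Posterior mean = (-3.7/5.3² + 12·8.49/2.2²) / 2.5149 = 8.3174.
Interval: 8.3174 ± 2.576 × 0.6306 → [6.693, 9.942].

[6.693, 9.942]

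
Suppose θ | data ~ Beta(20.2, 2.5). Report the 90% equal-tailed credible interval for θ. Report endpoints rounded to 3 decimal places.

Posterior: Beta(20.2, 2.5).
Equal-tailed 90% interval: the 0.05 and 0.95 quantiles of Beta(20.2, 2.5).
Posterior mean ≈ 0.890, SD ≈ 0.064; a Normal approximation gives roughly [0.784, 0.996].
Exact: F⁻¹(0.05) = 0.768; F⁻¹(0.95) = 0.973.

[0.768, 0.973]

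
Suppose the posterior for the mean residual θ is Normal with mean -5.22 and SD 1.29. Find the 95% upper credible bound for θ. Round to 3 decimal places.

Need U with P(θ ≤ U) = 0.95: U = -5.22 + z_{0.05}·1.29.
z = 1.645; U = -5.22 + 1.645 × 1.29 = -3.098.

-3.098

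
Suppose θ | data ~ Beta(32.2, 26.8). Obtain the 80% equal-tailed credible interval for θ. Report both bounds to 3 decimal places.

[0.463, 0.628]

Posterior: Beta(32.2, 26.8).
Equal-tailed 80% interval: the 0.1 and 0.9 quantiles of Beta(32.2, 26.8).
Posterior mean ≈ 0.546, SD ≈ 0.064; a Normal approximation gives roughly [0.463, 0.628].
Exact: F⁻¹(0.1) = 0.463; F⁻¹(0.9) = 0.628.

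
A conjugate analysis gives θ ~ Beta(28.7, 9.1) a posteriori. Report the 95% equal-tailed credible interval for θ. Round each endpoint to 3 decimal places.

Posterior: Beta(28.7, 9.1).
Equal-tailed 95% interval: the 0.025 and 0.975 quantiles of Beta(28.7, 9.1).
Posterior mean ≈ 0.759, SD ≈ 0.069; a Normal approximation gives roughly [0.625, 0.894].
Exact: F⁻¹(0.025) = 0.613; F⁻¹(0.975) = 0.880.

[0.613, 0.880]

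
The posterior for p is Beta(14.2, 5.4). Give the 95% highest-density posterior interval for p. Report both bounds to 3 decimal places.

[0.531, 0.905]

The posterior is unimodal and skewed, so the HPD interval has equal density at both endpoints and is the shortest 95% interval.
Solving f(0.531) = f(0.905) with F(0.905) − F(0.531) = 0.95 gives [0.531, 0.905].
For comparison, the equal-tailed interval is [0.513, 0.893]; the HPD is narrower and shifted toward the mode.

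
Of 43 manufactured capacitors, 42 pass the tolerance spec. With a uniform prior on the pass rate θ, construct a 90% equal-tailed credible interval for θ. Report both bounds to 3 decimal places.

Posterior: Beta(1+42, 1+1) = Beta(43, 2).
Equal-tailed 90% interval: the 0.05 and 0.95 quantiles of Beta(43, 2).
Posterior mean ≈ 0.956, SD ≈ 0.030; a Normal approximation gives roughly [0.906, 1.006].
Exact: F⁻¹(0.05) = 0.897; F⁻¹(0.95) = 0.992.

[0.897, 0.992]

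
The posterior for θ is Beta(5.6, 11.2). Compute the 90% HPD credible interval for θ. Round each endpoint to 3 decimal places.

The posterior is unimodal and skewed, so the HPD interval has equal density at both endpoints and is the shortest 90% interval.
Solving f(0.149) = f(0.513) with F(0.513) − F(0.149) = 0.90 gives [0.149, 0.513].
For comparison, the equal-tailed interval is [0.161, 0.529]; the HPD is narrower and shifted toward the mode.

[0.149, 0.513]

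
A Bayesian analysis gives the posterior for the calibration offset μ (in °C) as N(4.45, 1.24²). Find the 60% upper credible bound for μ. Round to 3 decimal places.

Need U with P(μ ≤ U) = 0.60: U = 4.45 + z_{0.4}·1.24.
z = 0.253; U = 4.45 + 0.253 × 1.24 = 4.764.

4.764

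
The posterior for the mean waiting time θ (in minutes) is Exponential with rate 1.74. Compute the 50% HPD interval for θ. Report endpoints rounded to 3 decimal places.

[0.000, 0.398]

The exponential density is strictly decreasing on [0, ∞), so the HPD interval is anchored at 0: [0, q] with P(θ ≤ q) = 0.50.
q = −ln(1 − 0.50) / 1.74 = 0.6931 / 1.74 = 0.398.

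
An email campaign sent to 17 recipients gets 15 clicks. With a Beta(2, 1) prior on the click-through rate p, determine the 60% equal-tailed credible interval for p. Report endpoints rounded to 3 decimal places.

Posterior: Beta(2+15, 1+2) = Beta(17, 3).
Equal-tailed 60% interval: the 0.2 and 0.8 quantiles of Beta(17, 3).
Posterior mean ≈ 0.850, SD ≈ 0.078; a Normal approximation gives roughly [0.784, 0.916].
Exact: F⁻¹(0.2) = 0.788; F⁻¹(0.8) = 0.918.

[0.788, 0.918]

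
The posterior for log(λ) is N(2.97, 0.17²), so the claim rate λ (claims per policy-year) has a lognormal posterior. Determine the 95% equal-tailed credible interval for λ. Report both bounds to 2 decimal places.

On the log scale the 95% interval is 2.97 ± 1.960 × 0.17 = [2.6368, 3.3032].
Exponentiate: [e^2.6368, e^3.3032] = [13.97, 27.20].

[13.97, 27.20]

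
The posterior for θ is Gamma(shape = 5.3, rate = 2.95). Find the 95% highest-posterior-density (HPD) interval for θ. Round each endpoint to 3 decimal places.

[0.463, 3.344]

The posterior is unimodal and skewed, so the HPD interval has equal density at both endpoints and is the shortest 95% interval.
Solving f(0.463) = f(3.344) with F(3.344) − F(0.463) = 0.95 gives [0.463, 3.344].
For comparison, the equal-tailed interval is [0.608, 3.618]; the HPD is narrower and shifted toward the mode.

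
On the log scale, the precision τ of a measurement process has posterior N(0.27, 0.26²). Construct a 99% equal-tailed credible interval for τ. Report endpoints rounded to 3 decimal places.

On the log scale the 99% interval is 0.27 ± 2.576 × 0.26 = [-0.3997, 0.9397].
Exponentiate: [e^-0.3997, e^0.9397] = [0.671, 2.559].

[0.671, 2.559]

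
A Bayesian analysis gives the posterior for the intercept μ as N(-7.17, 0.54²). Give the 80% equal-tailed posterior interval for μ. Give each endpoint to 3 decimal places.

The posterior is symmetric, so the 80% equal-tailed interval is μ = -7.17 ± z·0.54 with z = 1.282.
Half-width: 1.282 × 0.54 = 0.692.
-7.17 − 0.692 = -7.862; -7.17 + 0.692 = -6.478.

[-7.862, -6.478]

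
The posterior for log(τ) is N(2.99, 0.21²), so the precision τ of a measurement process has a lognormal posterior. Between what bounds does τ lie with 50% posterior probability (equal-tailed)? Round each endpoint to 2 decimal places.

On the log scale the 50% interval is 2.99 ± 0.674 × 0.21 = [2.8484, 3.1316].
Exponentiate: [e^2.8484, e^3.1316] = [17.26, 22.91].

[17.26, 22.91]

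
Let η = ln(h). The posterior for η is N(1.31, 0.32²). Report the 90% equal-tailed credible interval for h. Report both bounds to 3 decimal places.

On the log scale the 90% interval is 1.31 ± 1.645 × 0.32 = [0.7836, 1.8364].
Exponentiate: [e^0.7836, e^1.8364] = [2.189, 6.274].

[2.189, 6.274]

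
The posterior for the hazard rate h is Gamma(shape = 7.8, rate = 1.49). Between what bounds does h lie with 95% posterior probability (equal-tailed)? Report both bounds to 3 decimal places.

Posterior: Gamma(shape 7.8, rate 1.49).
Equal-tailed 95% interval: Gamma(7.8, 1.49) quantiles at 0.025 and 0.975.
Posterior mean ≈ 5.235, SD ≈ 1.874; a Normal approximation gives roughly [1.561, 8.909].
Exact: lower = 2.231; upper = 9.498.

[2.231, 9.498]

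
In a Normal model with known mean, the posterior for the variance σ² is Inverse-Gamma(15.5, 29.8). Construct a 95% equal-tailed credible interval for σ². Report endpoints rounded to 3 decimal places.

Inverse-Gamma(15.5, 29.8) quantiles: F⁻¹(0.025) and F⁻¹(0.975).
Equivalently, 1/σ² ~ Gamma(15.5, rate = 29.8); invert its 0.975 and 0.025 quantiles.
Posterior mean ≈ 2.055, SD ≈ 0.559; a Normal approximation gives roughly [0.959, 3.151].
Exact: lower = 1.236; upper = 3.398.

[1.236, 3.398]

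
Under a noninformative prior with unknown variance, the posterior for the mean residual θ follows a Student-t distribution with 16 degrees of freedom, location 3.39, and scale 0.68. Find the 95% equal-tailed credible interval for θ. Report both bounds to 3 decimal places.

[1.948, 4.832]

The t_16 distribution is symmetric; the 95% interval is 3.39 ± t·0.68 with t_{0.975,16} = 2.120.
Half-width: 2.120 × 0.68 = 1.442.
3.39 − 1.442 = 1.948; 3.39 + 1.442 = 4.832.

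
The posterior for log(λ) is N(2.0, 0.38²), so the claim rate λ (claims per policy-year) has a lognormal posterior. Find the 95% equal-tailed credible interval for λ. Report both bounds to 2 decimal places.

[3.51, 15.56]

On the log scale the 95% interval is 2.0 ± 1.960 × 0.38 = [1.2552, 2.7448].
Exponentiate: [e^1.2552, e^2.7448] = [3.51, 15.56].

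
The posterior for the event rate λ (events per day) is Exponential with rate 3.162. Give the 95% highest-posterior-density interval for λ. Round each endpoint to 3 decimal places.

The exponential density is strictly decreasing on [0, ∞), so the HPD interval is anchored at 0: [0, q] with P(λ ≤ q) = 0.95.
q = −ln(1 − 0.95) / 3.162 = 2.9957 / 3.162 = 0.947.

[0.000, 0.947]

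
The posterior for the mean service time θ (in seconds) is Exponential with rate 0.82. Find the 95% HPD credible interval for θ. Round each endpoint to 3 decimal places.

[0.000, 3.653]

The exponential density is strictly decreasing on [0, ∞), so the HPD interval is anchored at 0: [0, q] with P(θ ≤ q) = 0.95.
q = −ln(1 − 0.95) / 0.82 = 2.9957 / 0.82 = 3.653.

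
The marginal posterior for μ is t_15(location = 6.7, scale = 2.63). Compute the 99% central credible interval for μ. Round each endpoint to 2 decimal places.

[-1.05, 14.45]

The t_15 distribution is symmetric; the 99% interval is 6.7 ± t·2.63 with t_{0.995,15} = 2.947.
Half-width: 2.947 × 2.63 = 7.75.
6.7 − 7.75 = -1.05; 6.7 + 7.75 = 14.45.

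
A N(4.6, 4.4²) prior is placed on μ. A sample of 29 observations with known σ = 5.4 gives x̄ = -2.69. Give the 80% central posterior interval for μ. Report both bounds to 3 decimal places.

[-3.583, -1.077]

Posterior precision = 1/4.4² + 29/5.4² = 0.0517 + 0.9945 = 1.0462, so posterior SD = 0.9777.
Posterior mean = (4.6/4.4² + 29·-2.69/5.4²) / 1.0462 = -2.3301.
Interval: -2.3301 ± 1.282 × 0.9777 → [-3.583, -1.077].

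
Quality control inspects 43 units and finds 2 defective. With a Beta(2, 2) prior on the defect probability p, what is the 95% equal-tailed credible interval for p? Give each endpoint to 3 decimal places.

Posterior: Beta(2+2, 2+41) = Beta(4, 43).
Equal-tailed 95% interval: the 0.025 and 0.975 quantiles of Beta(4, 43).
Posterior mean ≈ 0.085, SD ≈ 0.040; a Normal approximation gives roughly [0.006, 0.164].
Exact: F⁻¹(0.025) = 0.024; F⁻¹(0.975) = 0.179.

[0.024, 0.179]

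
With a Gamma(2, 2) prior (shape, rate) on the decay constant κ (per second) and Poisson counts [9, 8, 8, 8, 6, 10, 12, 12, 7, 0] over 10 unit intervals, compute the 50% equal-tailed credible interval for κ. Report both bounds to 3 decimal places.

[6.310, 7.326]

Posterior: Gamma(2+80, 2+10) = Gamma(82, 12) (shape, rate).
Equal-tailed 50% interval: Gamma(82, 12) quantiles at 0.25 and 0.75.
Posterior mean ≈ 6.833, SD ≈ 0.755; a Normal approximation gives roughly [6.324, 7.342].
Exact: lower = 6.310; upper = 7.326.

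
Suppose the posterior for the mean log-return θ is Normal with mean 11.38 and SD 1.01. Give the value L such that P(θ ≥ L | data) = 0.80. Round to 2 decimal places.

10.53

Need L with P(θ ≥ L) = 0.80: L = 11.38 − z_{0.2}·1.01.
z = 0.842; L = 11.38 − 0.842 × 1.01 = 10.53.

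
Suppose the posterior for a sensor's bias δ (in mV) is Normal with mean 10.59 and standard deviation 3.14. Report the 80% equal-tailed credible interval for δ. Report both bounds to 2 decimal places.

[6.57, 14.61]

The posterior is symmetric, so the 80% equal-tailed interval is δ = 10.59 ± z·3.14 with z = 1.282.
Half-width: 1.282 × 3.14 = 4.02.
10.59 − 4.02 = 6.57; 10.59 + 4.02 = 14.61.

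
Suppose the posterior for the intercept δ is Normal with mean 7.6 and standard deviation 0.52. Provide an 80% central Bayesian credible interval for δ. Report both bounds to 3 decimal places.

The posterior is symmetric, so the 80% equal-tailed interval is δ = 7.6 ± z·0.52 with z = 1.282.
Half-width: 1.282 × 0.52 = 0.666.
7.6 − 0.666 = 6.934; 7.6 + 0.666 = 8.266.

[6.934, 8.266]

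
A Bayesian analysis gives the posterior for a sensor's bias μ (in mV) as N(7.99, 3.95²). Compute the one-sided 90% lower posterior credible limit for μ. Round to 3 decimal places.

Need L with P(μ ≥ L) = 0.90: L = 7.99 − z_{0.1}·3.95.
z = 1.282; L = 7.99 − 1.282 × 3.95 = 2.928.

2.928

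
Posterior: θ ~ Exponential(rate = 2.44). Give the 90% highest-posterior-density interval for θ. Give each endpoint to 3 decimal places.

[0.000, 0.944]

The exponential density is strictly decreasing on [0, ∞), so the HPD interval is anchored at 0: [0, q] with P(θ ≤ q) = 0.90.
q = −ln(1 − 0.90) / 2.44 = 2.3026 / 2.44 = 0.944.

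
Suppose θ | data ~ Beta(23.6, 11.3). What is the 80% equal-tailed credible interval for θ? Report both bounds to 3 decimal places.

Posterior: Beta(23.6, 11.3).
Equal-tailed 80% interval: the 0.1 and 0.9 quantiles of Beta(23.6, 11.3).
Posterior mean ≈ 0.676, SD ≈ 0.078; a Normal approximation gives roughly [0.576, 0.776].
Exact: F⁻¹(0.1) = 0.573; F⁻¹(0.9) = 0.775.

[0.573, 0.775]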